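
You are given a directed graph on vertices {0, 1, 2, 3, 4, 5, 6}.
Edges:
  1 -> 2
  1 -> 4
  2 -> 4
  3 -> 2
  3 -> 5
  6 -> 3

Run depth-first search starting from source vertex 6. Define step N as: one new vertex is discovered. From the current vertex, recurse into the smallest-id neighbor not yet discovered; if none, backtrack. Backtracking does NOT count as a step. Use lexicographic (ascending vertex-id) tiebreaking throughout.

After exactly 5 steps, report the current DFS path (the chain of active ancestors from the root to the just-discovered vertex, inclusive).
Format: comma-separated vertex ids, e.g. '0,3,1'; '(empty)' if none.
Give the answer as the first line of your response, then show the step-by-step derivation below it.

6,3,5

step 1: discover 6; path=6; order=6
step 2: discover 3; path=6>3; order=6,3
step 3: discover 2; path=6>3>2; order=6,3,2
step 4: discover 4; path=6>3>2>4; order=6,3,2,4
step 5: discover 5; path=6>3>5; order=6,3,2,4,5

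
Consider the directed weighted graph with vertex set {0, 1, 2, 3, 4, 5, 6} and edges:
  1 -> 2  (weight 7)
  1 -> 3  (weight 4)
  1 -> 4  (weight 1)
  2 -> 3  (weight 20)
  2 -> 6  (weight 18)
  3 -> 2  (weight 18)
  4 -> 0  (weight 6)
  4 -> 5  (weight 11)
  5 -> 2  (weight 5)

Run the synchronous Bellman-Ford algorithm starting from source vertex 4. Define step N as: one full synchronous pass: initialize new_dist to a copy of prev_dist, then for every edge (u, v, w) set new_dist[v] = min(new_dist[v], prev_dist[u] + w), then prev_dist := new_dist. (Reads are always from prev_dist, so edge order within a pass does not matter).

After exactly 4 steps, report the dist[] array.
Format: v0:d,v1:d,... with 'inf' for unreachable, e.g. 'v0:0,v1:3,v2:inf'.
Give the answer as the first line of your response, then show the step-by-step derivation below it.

v0:6,v1:inf,v2:16,v3:36,v4:0,v5:11,v6:34

step 1: dist = v0:6,v1:inf,v2:inf,v3:inf,v4:0,v5:11,v6:inf
step 2: dist = v0:6,v1:inf,v2:16,v3:inf,v4:0,v5:11,v6:inf
step 3: dist = v0:6,v1:inf,v2:16,v3:36,v4:0,v5:11,v6:34
step 4: dist = v0:6,v1:inf,v2:16,v3:36,v4:0,v5:11,v6:34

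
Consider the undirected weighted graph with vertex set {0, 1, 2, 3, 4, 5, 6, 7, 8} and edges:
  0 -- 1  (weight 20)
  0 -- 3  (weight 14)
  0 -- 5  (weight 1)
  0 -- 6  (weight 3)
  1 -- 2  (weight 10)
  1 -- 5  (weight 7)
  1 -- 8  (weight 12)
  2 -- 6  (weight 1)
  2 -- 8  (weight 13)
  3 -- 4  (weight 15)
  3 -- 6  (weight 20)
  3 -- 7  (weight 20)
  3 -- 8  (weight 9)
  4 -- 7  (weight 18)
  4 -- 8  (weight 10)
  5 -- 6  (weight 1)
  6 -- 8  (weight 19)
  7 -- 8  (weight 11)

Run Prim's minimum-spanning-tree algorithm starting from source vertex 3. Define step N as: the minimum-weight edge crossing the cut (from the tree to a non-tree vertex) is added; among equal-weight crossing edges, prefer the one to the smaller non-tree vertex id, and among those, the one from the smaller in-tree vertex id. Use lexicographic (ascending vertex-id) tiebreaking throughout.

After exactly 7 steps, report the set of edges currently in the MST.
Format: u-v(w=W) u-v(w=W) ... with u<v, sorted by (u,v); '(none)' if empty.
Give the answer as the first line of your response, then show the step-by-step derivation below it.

0-5(w=1) 1-5(w=7) 1-8(w=12) 3-8(w=9) 4-8(w=10) 5-6(w=1) 7-8(w=11)

step 1: add edge 3-8 (w=9); MST = {3-8(w=9)}
step 2: add edge 4-8 (w=10); MST = {3-8(w=9) 4-8(w=10)}
step 3: add edge 7-8 (w=11); MST = {3-8(w=9) 4-8(w=10) 7-8(w=11)}
step 4: add edge 1-8 (w=12); MST = {1-8(w=12) 3-8(w=9) 4-8(w=10) 7-8(w=11)}
step 5: add edge 1-5 (w=7); MST = {1-5(w=7) 1-8(w=12) 3-8(w=9) 4-8(w=10) 7-8(w=11)}
step 6: add edge 0-5 (w=1); MST = {0-5(w=1) 1-5(w=7) 1-8(w=12) 3-8(w=9) 4-8(w=10) 7-8(w=11)}
step 7: add edge 5-6 (w=1); MST = {0-5(w=1) 1-5(w=7) 1-8(w=12) 3-8(w=9) 4-8(w=10) 5-6(w=1) 7-8(w=11)}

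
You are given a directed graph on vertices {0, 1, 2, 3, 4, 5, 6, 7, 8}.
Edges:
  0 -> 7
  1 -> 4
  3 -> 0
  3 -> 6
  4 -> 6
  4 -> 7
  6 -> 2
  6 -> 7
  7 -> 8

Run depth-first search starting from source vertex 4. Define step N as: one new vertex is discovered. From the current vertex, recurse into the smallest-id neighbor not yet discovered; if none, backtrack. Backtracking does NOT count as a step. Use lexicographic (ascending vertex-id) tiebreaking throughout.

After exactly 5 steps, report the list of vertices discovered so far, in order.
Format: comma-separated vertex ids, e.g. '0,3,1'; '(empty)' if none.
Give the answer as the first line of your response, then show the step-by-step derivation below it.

4,6,2,7,8

step 1: discover 4; path=4; order=4
step 2: discover 6; path=4>6; order=4,6
step 3: discover 2; path=4>6>2; order=4,6,2
step 4: discover 7; path=4>6>7; order=4,6,2,7
step 5: discover 8; path=4>6>7>8; order=4,6,2,7,8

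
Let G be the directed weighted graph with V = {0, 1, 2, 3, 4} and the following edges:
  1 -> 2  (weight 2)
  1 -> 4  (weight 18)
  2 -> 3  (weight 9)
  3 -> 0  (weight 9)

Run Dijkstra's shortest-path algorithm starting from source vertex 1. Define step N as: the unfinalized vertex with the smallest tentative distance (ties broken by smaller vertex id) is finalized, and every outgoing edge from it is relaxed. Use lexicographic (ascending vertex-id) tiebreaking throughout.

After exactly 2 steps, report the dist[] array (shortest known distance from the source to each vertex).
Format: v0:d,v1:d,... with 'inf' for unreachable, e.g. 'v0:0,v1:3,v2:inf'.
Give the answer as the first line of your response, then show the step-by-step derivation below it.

v0:inf,v1:0,v2:2,v3:11,v4:18

step 1: dist = v0:inf,v1:0,v2:2,v3:inf,v4:18
step 2: dist = v0:inf,v1:0,v2:2,v3:11,v4:18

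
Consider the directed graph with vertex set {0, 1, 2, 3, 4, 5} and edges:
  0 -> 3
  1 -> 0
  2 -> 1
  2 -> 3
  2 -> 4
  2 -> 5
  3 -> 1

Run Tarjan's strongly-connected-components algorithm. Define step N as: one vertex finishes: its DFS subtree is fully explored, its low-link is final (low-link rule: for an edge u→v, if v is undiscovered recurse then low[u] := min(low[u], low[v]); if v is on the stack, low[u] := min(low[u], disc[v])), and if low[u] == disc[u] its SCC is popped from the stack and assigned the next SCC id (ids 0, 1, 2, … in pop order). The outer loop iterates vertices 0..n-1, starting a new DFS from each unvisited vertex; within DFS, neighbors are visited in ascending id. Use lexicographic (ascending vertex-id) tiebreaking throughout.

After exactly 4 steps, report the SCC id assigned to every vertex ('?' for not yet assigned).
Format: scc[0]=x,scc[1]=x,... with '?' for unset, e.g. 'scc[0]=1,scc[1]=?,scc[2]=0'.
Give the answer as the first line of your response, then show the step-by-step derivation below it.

scc[0]=0,scc[1]=0,scc[2]=?,scc[3]=0,scc[4]=1,scc[5]=?

step 1: low=(low[0]=0,low[1]=0,low[2]=?,low[3]=1,low[4]=?,low[5]=?); scc=(scc[0]=?,scc[1]=?,scc[2]=?,scc[3]=?,scc[4]=?,scc[5]=?)
step 2: low=(low[0]=0,low[1]=0,low[2]=?,low[3]=0,low[4]=?,low[5]=?); scc=(scc[0]=?,scc[1]=?,scc[2]=?,scc[3]=?,scc[4]=?,scc[5]=?)
step 3: low=(low[0]=0,low[1]=0,low[2]=?,low[3]=0,low[4]=?,low[5]=?); scc=(scc[0]=0,scc[1]=0,scc[2]=?,scc[3]=0,scc[4]=?,scc[5]=?)
step 4: low=(low[0]=0,low[1]=0,low[2]=3,low[3]=0,low[4]=4,low[5]=?); scc=(scc[0]=0,scc[1]=0,scc[2]=?,scc[3]=0,scc[4]=1,scc[5]=?)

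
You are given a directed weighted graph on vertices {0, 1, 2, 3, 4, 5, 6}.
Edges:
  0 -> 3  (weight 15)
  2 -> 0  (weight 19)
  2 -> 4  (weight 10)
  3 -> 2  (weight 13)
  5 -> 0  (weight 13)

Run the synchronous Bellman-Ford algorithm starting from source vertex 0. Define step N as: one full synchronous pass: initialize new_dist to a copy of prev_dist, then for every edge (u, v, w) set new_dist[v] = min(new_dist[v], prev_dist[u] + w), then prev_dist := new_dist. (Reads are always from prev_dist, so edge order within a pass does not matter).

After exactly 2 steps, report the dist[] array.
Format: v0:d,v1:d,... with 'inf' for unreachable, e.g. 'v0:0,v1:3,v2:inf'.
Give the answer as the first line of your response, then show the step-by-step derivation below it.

v0:0,v1:inf,v2:28,v3:15,v4:inf,v5:inf,v6:inf

step 1: dist = v0:0,v1:inf,v2:inf,v3:15,v4:inf,v5:inf,v6:inf
step 2: dist = v0:0,v1:inf,v2:28,v3:15,v4:inf,v5:inf,v6:inf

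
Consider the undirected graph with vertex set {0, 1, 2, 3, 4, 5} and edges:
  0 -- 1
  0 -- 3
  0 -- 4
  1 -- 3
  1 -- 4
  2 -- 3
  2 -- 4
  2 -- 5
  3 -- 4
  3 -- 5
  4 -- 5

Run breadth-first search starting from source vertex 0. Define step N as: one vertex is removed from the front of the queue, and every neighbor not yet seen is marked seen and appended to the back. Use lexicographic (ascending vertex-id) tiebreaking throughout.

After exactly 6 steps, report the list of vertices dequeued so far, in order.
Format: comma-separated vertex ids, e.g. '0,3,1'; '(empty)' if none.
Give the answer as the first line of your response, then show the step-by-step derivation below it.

0,1,3,4,2,5

step 1: dequeue 0; queue=[1,3,4]; order=0
step 2: dequeue 1; queue=[3,4]; order=0,1
step 3: dequeue 3; queue=[4,2,5]; order=0,1,3
step 4: dequeue 4; queue=[2,5]; order=0,1,3,4
step 5: dequeue 2; queue=[5]; order=0,1,3,4,2
step 6: dequeue 5; queue=[(empty)]; order=0,1,3,4,2,5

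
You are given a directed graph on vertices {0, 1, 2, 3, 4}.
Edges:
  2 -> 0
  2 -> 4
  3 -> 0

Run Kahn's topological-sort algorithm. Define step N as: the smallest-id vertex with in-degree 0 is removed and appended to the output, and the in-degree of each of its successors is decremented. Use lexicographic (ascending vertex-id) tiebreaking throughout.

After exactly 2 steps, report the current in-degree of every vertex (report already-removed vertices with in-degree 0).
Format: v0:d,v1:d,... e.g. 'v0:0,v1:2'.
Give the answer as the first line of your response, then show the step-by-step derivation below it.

v0:1,v1:0,v2:0,v3:0,v4:0

step 1: output 1; order=[1]; indeg=(2,0,0,0,1)
step 2: output 2; order=[1,2]; indeg=(1,0,0,0,0)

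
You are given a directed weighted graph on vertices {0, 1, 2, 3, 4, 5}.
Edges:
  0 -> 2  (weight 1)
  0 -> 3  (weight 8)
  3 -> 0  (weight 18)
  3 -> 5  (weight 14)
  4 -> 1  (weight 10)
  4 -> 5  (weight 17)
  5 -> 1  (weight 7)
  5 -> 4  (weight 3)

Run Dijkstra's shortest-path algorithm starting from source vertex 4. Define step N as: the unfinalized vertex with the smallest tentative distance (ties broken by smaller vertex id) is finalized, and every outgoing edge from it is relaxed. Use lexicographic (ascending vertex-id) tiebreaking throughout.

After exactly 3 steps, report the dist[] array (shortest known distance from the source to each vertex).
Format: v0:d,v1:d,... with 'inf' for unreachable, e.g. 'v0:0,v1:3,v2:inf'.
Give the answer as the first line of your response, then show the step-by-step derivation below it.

v0:inf,v1:10,v2:inf,v3:inf,v4:0,v5:17

step 1: dist = v0:inf,v1:10,v2:inf,v3:inf,v4:0,v5:17
step 2: dist = v0:inf,v1:10,v2:inf,v3:inf,v4:0,v5:17
step 3: dist = v0:inf,v1:10,v2:inf,v3:inf,v4:0,v5:17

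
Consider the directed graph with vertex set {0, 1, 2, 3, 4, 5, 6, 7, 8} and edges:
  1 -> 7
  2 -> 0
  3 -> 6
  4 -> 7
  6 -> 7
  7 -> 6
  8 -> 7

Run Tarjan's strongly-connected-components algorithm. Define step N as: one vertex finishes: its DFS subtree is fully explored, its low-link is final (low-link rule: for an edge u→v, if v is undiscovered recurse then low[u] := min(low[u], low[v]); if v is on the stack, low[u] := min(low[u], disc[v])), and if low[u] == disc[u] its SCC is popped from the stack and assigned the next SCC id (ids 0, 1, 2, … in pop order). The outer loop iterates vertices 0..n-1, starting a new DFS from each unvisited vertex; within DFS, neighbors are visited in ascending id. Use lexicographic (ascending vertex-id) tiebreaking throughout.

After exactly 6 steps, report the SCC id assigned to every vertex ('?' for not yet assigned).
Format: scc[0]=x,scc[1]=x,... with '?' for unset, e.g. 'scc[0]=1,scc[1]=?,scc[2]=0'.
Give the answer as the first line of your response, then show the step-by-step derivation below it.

scc[0]=0,scc[1]=2,scc[2]=3,scc[3]=4,scc[4]=?,scc[5]=?,scc[6]=1,scc[7]=1,scc[8]=?

step 1: low=(low[0]=0,low[1]=?,low[2]=?,low[3]=?,low[4]=?,low[5]=?,low[6]=?,low[7]=?,low[8]=?); scc=(scc[0]=0,scc[1]=?,scc[2]=?,scc[3]=?,scc[4]=?,scc[5]=?,scc[6]=?,scc[7]=?,scc[8]=?)
step 2: low=(low[0]=0,low[1]=1,low[2]=?,low[3]=?,low[4]=?,low[5]=?,low[6]=2,low[7]=2,low[8]=?); scc=(scc[0]=0,scc[1]=?,scc[2]=?,scc[3]=?,scc[4]=?,scc[5]=?,scc[6]=?,scc[7]=?,scc[8]=?)
step 3: low=(low[0]=0,low[1]=1,low[2]=?,low[3]=?,low[4]=?,low[5]=?,low[6]=2,low[7]=2,low[8]=?); scc=(scc[0]=0,scc[1]=?,scc[2]=?,scc[3]=?,scc[4]=?,scc[5]=?,scc[6]=1,scc[7]=1,scc[8]=?)
step 4: low=(low[0]=0,low[1]=1,low[2]=?,low[3]=?,low[4]=?,low[5]=?,low[6]=2,low[7]=2,low[8]=?); scc=(scc[0]=0,scc[1]=2,scc[2]=?,scc[3]=?,scc[4]=?,scc[5]=?,scc[6]=1,scc[7]=1,scc[8]=?)
step 5: low=(low[0]=0,low[1]=1,low[2]=4,low[3]=?,low[4]=?,low[5]=?,low[6]=2,low[7]=2,low[8]=?); scc=(scc[0]=0,scc[1]=2,scc[2]=3,scc[3]=?,scc[4]=?,scc[5]=?,scc[6]=1,scc[7]=1,scc[8]=?)
step 6: low=(low[0]=0,low[1]=1,low[2]=4,low[3]=5,low[4]=?,low[5]=?,low[6]=2,low[7]=2,low[8]=?); scc=(scc[0]=0,scc[1]=2,scc[2]=3,scc[3]=4,scc[4]=?,scc[5]=?,scc[6]=1,scc[7]=1,scc[8]=?)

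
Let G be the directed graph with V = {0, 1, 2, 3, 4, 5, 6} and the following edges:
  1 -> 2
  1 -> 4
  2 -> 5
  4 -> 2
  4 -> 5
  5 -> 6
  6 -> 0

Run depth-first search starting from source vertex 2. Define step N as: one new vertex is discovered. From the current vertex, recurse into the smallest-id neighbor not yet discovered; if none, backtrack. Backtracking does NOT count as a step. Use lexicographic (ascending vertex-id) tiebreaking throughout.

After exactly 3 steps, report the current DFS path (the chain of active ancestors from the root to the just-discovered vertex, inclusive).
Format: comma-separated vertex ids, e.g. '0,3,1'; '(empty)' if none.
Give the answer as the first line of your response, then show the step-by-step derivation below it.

2,5,6

step 1: discover 2; path=2; order=2
step 2: discover 5; path=2>5; order=2,5
step 3: discover 6; path=2>5>6; order=2,5,6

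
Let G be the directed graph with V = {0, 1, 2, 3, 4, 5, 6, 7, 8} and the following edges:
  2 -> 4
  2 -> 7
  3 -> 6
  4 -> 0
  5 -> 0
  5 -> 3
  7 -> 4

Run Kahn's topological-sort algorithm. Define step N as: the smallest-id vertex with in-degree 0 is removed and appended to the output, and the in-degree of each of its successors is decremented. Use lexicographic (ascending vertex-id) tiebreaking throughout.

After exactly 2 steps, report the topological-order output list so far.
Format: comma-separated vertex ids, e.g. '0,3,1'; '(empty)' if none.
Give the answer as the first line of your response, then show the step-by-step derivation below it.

1,2

step 1: output 1; order=[1]; indeg=(2,0,0,1,2,0,1,1,0)
step 2: output 2; order=[1,2]; indeg=(2,0,0,1,1,0,1,0,0)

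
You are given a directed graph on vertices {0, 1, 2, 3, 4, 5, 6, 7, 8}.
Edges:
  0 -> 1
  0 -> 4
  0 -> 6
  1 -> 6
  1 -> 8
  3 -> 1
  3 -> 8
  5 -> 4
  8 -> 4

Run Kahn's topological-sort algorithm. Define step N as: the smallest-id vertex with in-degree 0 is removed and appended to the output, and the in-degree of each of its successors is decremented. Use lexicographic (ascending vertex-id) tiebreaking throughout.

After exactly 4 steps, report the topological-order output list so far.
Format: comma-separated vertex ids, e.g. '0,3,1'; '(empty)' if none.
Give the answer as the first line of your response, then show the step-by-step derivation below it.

0,2,3,1

step 1: output 0; order=[0]; indeg=(0,1,0,0,2,0,1,0,2)
step 2: output 2; order=[0,2]; indeg=(0,1,0,0,2,0,1,0,2)
step 3: output 3; order=[0,2,3]; indeg=(0,0,0,0,2,0,1,0,1)
step 4: output 1; order=[0,2,3,1]; indeg=(0,0,0,0,2,0,0,0,0)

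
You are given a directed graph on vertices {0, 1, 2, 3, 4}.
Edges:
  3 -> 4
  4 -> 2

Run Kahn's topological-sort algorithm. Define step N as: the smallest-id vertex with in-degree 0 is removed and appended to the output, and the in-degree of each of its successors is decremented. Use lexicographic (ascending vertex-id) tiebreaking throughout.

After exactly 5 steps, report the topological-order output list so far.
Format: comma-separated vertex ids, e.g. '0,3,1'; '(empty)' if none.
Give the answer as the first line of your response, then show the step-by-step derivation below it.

0,1,3,4,2

step 1: output 0; order=[0]; indeg=(0,0,1,0,1)
step 2: output 1; order=[0,1]; indeg=(0,0,1,0,1)
step 3: output 3; order=[0,1,3]; indeg=(0,0,1,0,0)
step 4: output 4; order=[0,1,3,4]; indeg=(0,0,0,0,0)
step 5: output 2; order=[0,1,3,4,2]; indeg=(0,0,0,0,0)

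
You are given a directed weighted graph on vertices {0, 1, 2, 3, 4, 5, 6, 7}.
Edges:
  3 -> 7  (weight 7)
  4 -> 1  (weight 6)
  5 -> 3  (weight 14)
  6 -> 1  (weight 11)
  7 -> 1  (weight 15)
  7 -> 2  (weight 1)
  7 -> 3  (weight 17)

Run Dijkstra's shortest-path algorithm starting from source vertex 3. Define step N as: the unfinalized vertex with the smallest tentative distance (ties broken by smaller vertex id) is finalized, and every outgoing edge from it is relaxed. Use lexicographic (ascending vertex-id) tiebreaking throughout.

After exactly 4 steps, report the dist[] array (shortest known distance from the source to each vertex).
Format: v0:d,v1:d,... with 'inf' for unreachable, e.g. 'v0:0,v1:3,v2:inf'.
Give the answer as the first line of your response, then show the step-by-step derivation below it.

v0:inf,v1:22,v2:8,v3:0,v4:inf,v5:inf,v6:inf,v7:7

step 1: dist = v0:inf,v1:inf,v2:inf,v3:0,v4:inf,v5:inf,v6:inf,v7:7
step 2: dist = v0:inf,v1:22,v2:8,v3:0,v4:inf,v5:inf,v6:inf,v7:7
step 3: dist = v0:inf,v1:22,v2:8,v3:0,v4:inf,v5:inf,v6:inf,v7:7
step 4: dist = v0:inf,v1:22,v2:8,v3:0,v4:inf,v5:inf,v6:inf,v7:7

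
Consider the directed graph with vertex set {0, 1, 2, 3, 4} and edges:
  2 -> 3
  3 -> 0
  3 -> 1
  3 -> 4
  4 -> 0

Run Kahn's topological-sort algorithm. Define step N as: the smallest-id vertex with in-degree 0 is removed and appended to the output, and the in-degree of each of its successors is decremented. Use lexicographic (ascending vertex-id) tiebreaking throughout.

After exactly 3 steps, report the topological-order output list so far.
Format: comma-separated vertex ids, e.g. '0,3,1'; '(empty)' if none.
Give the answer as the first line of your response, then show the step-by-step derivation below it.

2,3,1

step 1: output 2; order=[2]; indeg=(2,1,0,0,1)
step 2: output 3; order=[2,3]; indeg=(1,0,0,0,0)
step 3: output 1; order=[2,3,1]; indeg=(1,0,0,0,0)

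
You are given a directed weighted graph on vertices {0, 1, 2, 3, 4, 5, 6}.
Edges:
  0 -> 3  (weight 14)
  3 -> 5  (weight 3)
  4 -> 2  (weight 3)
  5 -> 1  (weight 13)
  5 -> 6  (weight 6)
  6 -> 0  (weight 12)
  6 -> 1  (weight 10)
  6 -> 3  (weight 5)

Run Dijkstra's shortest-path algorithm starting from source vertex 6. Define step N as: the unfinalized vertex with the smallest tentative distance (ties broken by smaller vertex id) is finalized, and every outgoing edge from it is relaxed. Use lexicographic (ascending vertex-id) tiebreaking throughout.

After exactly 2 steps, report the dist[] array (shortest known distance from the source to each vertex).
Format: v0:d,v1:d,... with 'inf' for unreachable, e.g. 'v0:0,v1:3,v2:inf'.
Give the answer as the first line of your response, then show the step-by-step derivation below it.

v0:12,v1:10,v2:inf,v3:5,v4:inf,v5:8,v6:0

step 1: dist = v0:12,v1:10,v2:inf,v3:5,v4:inf,v5:inf,v6:0
step 2: dist = v0:12,v1:10,v2:inf,v3:5,v4:inf,v5:8,v6:0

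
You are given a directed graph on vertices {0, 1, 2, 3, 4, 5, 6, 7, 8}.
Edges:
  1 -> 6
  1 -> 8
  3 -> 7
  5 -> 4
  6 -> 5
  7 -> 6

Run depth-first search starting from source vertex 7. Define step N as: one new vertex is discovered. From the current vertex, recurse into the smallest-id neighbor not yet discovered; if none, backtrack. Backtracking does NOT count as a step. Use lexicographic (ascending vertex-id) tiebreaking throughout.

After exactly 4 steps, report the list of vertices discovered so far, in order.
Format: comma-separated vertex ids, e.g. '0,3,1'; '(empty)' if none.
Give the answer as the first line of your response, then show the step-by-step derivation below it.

7,6,5,4

step 1: discover 7; path=7; order=7
step 2: discover 6; path=7>6; order=7,6
step 3: discover 5; path=7>6>5; order=7,6,5
step 4: discover 4; path=7>6>5>4; order=7,6,5,4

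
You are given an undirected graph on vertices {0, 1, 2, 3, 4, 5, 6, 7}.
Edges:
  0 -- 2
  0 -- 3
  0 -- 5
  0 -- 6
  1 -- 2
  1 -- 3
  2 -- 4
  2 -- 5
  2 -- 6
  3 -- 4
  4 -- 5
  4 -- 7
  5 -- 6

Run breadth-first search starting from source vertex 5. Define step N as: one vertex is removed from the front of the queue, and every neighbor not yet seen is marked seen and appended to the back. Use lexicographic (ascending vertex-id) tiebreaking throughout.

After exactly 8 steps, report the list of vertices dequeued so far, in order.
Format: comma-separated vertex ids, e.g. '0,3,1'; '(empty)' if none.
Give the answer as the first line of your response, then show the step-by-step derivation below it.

5,0,2,4,6,3,1,7

step 1: dequeue 5; queue=[0,2,4,6]; order=5
step 2: dequeue 0; queue=[2,4,6,3]; order=5,0
step 3: dequeue 2; queue=[4,6,3,1]; order=5,0,2
step 4: dequeue 4; queue=[6,3,1,7]; order=5,0,2,4
step 5: dequeue 6; queue=[3,1,7]; order=5,0,2,4,6
step 6: dequeue 3; queue=[1,7]; order=5,0,2,4,6,3
step 7: dequeue 1; queue=[7]; order=5,0,2,4,6,3,1
step 8: dequeue 7; queue=[(empty)]; order=5,0,2,4,6,3,1,7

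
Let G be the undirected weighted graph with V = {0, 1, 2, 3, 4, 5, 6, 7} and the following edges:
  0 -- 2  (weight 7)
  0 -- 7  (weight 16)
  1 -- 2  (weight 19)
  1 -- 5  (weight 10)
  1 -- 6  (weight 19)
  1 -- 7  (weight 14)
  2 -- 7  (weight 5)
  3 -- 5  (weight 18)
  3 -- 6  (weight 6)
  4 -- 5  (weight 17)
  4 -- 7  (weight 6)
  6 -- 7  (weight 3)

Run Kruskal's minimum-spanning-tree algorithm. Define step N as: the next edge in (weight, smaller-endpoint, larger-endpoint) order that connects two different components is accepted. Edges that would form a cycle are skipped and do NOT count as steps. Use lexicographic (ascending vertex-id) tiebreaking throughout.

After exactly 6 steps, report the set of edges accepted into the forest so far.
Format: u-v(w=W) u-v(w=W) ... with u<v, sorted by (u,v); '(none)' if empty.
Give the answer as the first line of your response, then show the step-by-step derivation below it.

0-2(w=7) 1-5(w=10) 2-7(w=5) 3-6(w=6) 4-7(w=6) 6-7(w=3)

step 1: add edge 6-7 (w=3); MST = {6-7(w=3)}
step 2: add edge 2-7 (w=5); MST = {2-7(w=5) 6-7(w=3)}
step 3: add edge 3-6 (w=6); MST = {2-7(w=5) 3-6(w=6) 6-7(w=3)}
step 4: add edge 4-7 (w=6); MST = {2-7(w=5) 3-6(w=6) 4-7(w=6) 6-7(w=3)}
step 5: add edge 0-2 (w=7); MST = {0-2(w=7) 2-7(w=5) 3-6(w=6) 4-7(w=6) 6-7(w=3)}
step 6: add edge 1-5 (w=10); MST = {0-2(w=7) 1-5(w=10) 2-7(w=5) 3-6(w=6) 4-7(w=6) 6-7(w=3)}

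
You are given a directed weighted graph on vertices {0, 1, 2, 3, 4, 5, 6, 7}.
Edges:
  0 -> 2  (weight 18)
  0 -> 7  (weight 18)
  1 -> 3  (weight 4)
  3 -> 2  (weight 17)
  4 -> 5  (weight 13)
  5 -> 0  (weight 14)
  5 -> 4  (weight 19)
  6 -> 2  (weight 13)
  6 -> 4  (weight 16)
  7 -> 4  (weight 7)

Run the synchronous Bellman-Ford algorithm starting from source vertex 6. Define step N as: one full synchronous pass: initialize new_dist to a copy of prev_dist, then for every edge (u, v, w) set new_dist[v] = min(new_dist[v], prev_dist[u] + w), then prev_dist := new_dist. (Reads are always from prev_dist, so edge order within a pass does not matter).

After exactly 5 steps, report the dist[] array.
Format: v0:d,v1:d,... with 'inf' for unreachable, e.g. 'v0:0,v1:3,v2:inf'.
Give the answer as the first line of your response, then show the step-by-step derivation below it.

v0:43,v1:inf,v2:13,v3:inf,v4:16,v5:29,v6:0,v7:61

step 1: dist = v0:inf,v1:inf,v2:13,v3:inf,v4:16,v5:inf,v6:0,v7:inf
step 2: dist = v0:inf,v1:inf,v2:13,v3:inf,v4:16,v5:29,v6:0,v7:inf
step 3: dist = v0:43,v1:inf,v2:13,v3:inf,v4:16,v5:29,v6:0,v7:inf
step 4: dist = v0:43,v1:inf,v2:13,v3:inf,v4:16,v5:29,v6:0,v7:61
step 5: dist = v0:43,v1:inf,v2:13,v3:inf,v4:16,v5:29,v6:0,v7:61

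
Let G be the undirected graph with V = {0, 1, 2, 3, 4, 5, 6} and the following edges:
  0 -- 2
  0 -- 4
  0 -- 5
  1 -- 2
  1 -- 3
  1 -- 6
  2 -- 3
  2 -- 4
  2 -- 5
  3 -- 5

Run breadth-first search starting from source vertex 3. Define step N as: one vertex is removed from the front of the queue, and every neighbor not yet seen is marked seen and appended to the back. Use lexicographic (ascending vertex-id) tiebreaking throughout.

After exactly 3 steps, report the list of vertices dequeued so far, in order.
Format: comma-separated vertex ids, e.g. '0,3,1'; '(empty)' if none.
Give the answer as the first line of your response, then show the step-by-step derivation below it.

3,1,2

step 1: dequeue 3; queue=[1,2,5]; order=3
step 2: dequeue 1; queue=[2,5,6]; order=3,1
step 3: dequeue 2; queue=[5,6,0,4]; order=3,1,2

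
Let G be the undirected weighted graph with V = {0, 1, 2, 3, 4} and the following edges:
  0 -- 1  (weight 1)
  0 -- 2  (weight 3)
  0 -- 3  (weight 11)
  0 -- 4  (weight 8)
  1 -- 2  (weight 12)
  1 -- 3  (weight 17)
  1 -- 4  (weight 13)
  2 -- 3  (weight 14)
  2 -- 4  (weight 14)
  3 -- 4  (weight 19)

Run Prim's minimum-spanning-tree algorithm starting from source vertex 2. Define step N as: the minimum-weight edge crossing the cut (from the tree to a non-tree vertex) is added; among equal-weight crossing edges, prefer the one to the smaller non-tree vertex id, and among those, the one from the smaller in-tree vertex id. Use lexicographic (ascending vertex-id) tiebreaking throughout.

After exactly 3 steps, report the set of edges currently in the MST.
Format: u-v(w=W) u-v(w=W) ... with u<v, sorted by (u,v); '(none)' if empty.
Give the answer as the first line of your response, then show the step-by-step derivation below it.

0-1(w=1) 0-2(w=3) 0-4(w=8)

step 1: add edge 0-2 (w=3); MST = {0-2(w=3)}
step 2: add edge 0-1 (w=1); MST = {0-1(w=1) 0-2(w=3)}
step 3: add edge 0-4 (w=8); MST = {0-1(w=1) 0-2(w=3) 0-4(w=8)}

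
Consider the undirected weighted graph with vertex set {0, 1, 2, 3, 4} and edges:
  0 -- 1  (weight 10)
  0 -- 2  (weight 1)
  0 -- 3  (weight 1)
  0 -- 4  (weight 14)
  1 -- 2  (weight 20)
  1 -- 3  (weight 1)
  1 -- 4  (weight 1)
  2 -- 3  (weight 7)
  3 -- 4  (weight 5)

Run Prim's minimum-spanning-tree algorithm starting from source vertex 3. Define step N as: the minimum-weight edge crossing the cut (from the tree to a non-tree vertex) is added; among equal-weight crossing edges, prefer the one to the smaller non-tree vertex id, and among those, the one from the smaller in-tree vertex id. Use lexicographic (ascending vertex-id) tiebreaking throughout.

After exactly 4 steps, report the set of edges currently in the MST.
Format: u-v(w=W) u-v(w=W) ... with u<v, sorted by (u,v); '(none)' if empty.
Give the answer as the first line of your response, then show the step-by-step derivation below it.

0-2(w=1) 0-3(w=1) 1-3(w=1) 1-4(w=1)

step 1: add edge 0-3 (w=1); MST = {0-3(w=1)}
step 2: add edge 1-3 (w=1); MST = {0-3(w=1) 1-3(w=1)}
step 3: add edge 0-2 (w=1); MST = {0-2(w=1) 0-3(w=1) 1-3(w=1)}
step 4: add edge 1-4 (w=1); MST = {0-2(w=1) 0-3(w=1) 1-3(w=1) 1-4(w=1)}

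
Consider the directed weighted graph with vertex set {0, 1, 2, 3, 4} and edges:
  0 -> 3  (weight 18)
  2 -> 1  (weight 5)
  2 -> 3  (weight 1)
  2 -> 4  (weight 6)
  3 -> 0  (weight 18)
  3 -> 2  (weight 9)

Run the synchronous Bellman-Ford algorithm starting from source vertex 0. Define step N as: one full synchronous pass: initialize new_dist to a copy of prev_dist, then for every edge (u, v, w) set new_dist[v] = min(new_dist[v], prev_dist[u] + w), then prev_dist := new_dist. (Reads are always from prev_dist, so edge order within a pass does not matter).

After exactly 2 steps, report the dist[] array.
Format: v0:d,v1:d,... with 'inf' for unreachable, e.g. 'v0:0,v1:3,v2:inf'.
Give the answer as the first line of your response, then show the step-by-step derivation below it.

v0:0,v1:inf,v2:27,v3:18,v4:inf

step 1: dist = v0:0,v1:inf,v2:inf,v3:18,v4:inf
step 2: dist = v0:0,v1:inf,v2:27,v3:18,v4:inf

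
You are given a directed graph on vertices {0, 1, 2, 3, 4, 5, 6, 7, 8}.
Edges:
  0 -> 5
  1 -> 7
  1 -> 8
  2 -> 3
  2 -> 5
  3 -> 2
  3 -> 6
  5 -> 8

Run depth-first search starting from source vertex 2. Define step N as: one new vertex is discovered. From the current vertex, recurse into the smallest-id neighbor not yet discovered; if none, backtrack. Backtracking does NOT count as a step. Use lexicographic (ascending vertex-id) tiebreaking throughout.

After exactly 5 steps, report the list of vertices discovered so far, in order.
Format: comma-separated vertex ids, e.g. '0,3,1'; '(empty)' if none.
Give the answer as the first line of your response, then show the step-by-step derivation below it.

2,3,6,5,8

step 1: discover 2; path=2; order=2
step 2: discover 3; path=2>3; order=2,3
step 3: discover 6; path=2>3>6; order=2,3,6
step 4: discover 5; path=2>5; order=2,3,6,5
step 5: discover 8; path=2>5>8; order=2,3,6,5,8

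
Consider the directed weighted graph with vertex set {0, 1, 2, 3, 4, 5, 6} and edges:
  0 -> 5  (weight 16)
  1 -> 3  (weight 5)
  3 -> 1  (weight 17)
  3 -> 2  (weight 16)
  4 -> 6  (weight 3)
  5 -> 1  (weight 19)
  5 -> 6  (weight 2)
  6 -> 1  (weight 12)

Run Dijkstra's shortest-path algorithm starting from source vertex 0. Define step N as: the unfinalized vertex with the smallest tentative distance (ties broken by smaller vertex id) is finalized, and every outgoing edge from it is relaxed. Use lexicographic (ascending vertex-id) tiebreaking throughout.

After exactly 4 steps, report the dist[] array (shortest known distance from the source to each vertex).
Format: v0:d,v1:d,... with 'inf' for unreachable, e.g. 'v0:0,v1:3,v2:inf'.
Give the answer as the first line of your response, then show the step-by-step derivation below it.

v0:0,v1:30,v2:inf,v3:35,v4:inf,v5:16,v6:18

step 1: dist = v0:0,v1:inf,v2:inf,v3:inf,v4:inf,v5:16,v6:inf
step 2: dist = v0:0,v1:35,v2:inf,v3:inf,v4:inf,v5:16,v6:18
step 3: dist = v0:0,v1:30,v2:inf,v3:inf,v4:inf,v5:16,v6:18
step 4: dist = v0:0,v1:30,v2:inf,v3:35,v4:inf,v5:16,v6:18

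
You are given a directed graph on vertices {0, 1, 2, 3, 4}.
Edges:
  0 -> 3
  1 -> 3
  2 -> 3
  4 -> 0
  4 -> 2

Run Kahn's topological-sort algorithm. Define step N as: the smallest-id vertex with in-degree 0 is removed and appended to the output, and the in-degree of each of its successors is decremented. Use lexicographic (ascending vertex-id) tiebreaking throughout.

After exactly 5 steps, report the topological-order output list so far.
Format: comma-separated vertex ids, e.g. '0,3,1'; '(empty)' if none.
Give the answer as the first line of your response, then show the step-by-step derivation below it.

1,4,0,2,3

step 1: output 1; order=[1]; indeg=(1,0,1,2,0)
step 2: output 4; order=[1,4]; indeg=(0,0,0,2,0)
step 3: output 0; order=[1,4,0]; indeg=(0,0,0,1,0)
step 4: output 2; order=[1,4,0,2]; indeg=(0,0,0,0,0)
step 5: output 3; order=[1,4,0,2,3]; indeg=(0,0,0,0,0)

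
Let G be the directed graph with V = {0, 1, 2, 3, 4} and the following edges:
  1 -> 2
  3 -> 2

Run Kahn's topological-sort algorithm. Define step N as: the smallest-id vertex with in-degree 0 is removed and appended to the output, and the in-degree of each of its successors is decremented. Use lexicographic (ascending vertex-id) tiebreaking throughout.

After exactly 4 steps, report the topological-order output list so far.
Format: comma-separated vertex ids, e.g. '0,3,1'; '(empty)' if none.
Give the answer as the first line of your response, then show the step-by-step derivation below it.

0,1,3,2

step 1: output 0; order=[0]; indeg=(0,0,2,0,0)
step 2: output 1; order=[0,1]; indeg=(0,0,1,0,0)
step 3: output 3; order=[0,1,3]; indeg=(0,0,0,0,0)
step 4: output 2; order=[0,1,3,2]; indeg=(0,0,0,0,0)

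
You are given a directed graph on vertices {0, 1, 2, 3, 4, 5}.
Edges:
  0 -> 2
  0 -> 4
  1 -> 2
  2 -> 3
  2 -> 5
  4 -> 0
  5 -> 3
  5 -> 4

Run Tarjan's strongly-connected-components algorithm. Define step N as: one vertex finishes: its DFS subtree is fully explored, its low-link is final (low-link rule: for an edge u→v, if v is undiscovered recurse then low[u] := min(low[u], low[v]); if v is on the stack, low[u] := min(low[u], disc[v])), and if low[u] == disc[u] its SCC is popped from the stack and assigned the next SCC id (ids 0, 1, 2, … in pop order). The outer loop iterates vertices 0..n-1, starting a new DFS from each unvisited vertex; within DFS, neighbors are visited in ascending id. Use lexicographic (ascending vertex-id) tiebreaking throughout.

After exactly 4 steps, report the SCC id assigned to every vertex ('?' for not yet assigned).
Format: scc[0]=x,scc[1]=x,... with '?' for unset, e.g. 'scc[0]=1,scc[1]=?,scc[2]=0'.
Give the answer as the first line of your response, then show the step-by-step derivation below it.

scc[0]=?,scc[1]=?,scc[2]=?,scc[3]=0,scc[4]=?,scc[5]=?

step 1: low=(low[0]=0,low[1]=?,low[2]=1,low[3]=2,low[4]=?,low[5]=?); scc=(scc[0]=?,scc[1]=?,scc[2]=?,scc[3]=0,scc[4]=?,scc[5]=?)
step 2: low=(low[0]=0,low[1]=?,low[2]=1,low[3]=2,low[4]=0,low[5]=3); scc=(scc[0]=?,scc[1]=?,scc[2]=?,scc[3]=0,scc[4]=?,scc[5]=?)
step 3: low=(low[0]=0,low[1]=?,low[2]=1,low[3]=2,low[4]=0,low[5]=0); scc=(scc[0]=?,scc[1]=?,scc[2]=?,scc[3]=0,scc[4]=?,scc[5]=?)
step 4: low=(low[0]=0,low[1]=?,low[2]=0,low[3]=2,low[4]=0,low[5]=0); scc=(scc[0]=?,scc[1]=?,scc[2]=?,scc[3]=0,scc[4]=?,scc[5]=?)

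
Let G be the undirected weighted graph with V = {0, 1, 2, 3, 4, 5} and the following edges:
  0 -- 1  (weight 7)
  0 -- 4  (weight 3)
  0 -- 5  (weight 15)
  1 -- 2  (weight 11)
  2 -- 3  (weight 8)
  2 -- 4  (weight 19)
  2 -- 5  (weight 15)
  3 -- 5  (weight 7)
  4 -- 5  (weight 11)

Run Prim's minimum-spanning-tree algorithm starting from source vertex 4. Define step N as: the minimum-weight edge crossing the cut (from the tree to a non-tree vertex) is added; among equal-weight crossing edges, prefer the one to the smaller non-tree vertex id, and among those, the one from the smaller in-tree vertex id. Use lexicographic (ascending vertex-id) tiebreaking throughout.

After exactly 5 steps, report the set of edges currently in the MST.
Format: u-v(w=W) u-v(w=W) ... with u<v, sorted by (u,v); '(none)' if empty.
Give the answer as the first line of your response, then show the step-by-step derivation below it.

0-1(w=7) 0-4(w=3) 1-2(w=11) 2-3(w=8) 3-5(w=7)

step 1: add edge 0-4 (w=3); MST = {0-4(w=3)}
step 2: add edge 0-1 (w=7); MST = {0-1(w=7) 0-4(w=3)}
step 3: add edge 1-2 (w=11); MST = {0-1(w=7) 0-4(w=3) 1-2(w=11)}
step 4: add edge 2-3 (w=8); MST = {0-1(w=7) 0-4(w=3) 1-2(w=11) 2-3(w=8)}
step 5: add edge 3-5 (w=7); MST = {0-1(w=7) 0-4(w=3) 1-2(w=11) 2-3(w=8) 3-5(w=7)}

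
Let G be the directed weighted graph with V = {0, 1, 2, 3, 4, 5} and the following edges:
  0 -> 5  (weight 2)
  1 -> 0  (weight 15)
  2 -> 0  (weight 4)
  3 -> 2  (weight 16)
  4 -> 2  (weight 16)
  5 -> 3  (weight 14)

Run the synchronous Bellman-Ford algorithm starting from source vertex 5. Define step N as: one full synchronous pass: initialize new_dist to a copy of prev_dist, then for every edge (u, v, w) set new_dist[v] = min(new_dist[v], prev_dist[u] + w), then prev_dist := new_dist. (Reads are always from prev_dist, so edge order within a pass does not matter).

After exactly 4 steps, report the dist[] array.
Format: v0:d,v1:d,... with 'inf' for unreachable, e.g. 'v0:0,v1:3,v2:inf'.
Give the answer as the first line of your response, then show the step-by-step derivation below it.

v0:34,v1:inf,v2:30,v3:14,v4:inf,v5:0

step 1: dist = v0:inf,v1:inf,v2:inf,v3:14,v4:inf,v5:0
step 2: dist = v0:inf,v1:inf,v2:30,v3:14,v4:inf,v5:0
step 3: dist = v0:34,v1:inf,v2:30,v3:14,v4:inf,v5:0
step 4: dist = v0:34,v1:inf,v2:30,v3:14,v4:inf,v5:0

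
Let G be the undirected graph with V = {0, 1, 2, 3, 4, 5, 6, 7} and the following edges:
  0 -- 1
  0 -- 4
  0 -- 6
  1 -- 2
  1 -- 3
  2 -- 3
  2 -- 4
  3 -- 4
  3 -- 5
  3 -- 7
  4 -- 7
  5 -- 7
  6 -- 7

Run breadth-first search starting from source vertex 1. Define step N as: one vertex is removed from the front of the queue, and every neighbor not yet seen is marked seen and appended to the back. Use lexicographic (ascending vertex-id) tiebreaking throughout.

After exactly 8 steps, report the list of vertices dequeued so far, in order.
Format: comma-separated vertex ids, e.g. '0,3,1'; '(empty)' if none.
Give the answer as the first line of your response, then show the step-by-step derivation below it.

1,0,2,3,4,6,5,7

step 1: dequeue 1; queue=[0,2,3]; order=1
step 2: dequeue 0; queue=[2,3,4,6]; order=1,0
step 3: dequeue 2; queue=[3,4,6]; order=1,0,2
step 4: dequeue 3; queue=[4,6,5,7]; order=1,0,2,3
step 5: dequeue 4; queue=[6,5,7]; order=1,0,2,3,4
step 6: dequeue 6; queue=[5,7]; order=1,0,2,3,4,6
step 7: dequeue 5; queue=[7]; order=1,0,2,3,4,6,5
step 8: dequeue 7; queue=[(empty)]; order=1,0,2,3,4,6,5,7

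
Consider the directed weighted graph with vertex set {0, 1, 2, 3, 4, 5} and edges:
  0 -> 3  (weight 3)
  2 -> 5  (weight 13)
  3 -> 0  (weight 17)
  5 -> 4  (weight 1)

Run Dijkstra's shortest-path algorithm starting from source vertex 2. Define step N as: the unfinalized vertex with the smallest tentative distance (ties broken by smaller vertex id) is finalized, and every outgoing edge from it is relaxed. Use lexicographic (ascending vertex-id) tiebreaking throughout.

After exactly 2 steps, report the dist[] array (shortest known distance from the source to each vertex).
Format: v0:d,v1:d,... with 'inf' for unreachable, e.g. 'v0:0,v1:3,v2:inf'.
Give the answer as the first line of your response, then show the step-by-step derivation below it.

v0:inf,v1:inf,v2:0,v3:inf,v4:14,v5:13

step 1: dist = v0:inf,v1:inf,v2:0,v3:inf,v4:inf,v5:13
step 2: dist = v0:inf,v1:inf,v2:0,v3:inf,v4:14,v5:13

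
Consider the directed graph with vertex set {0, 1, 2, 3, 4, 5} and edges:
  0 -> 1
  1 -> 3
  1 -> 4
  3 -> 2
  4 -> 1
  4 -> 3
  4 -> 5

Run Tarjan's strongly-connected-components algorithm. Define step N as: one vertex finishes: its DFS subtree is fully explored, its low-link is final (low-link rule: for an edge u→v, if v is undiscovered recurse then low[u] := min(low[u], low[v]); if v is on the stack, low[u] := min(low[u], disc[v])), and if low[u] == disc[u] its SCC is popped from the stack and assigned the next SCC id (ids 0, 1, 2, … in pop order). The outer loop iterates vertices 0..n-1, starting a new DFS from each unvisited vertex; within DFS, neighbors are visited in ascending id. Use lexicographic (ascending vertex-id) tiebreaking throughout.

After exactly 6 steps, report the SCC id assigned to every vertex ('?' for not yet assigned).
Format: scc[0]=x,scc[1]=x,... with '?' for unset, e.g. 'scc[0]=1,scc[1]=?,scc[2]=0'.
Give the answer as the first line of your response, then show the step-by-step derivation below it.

scc[0]=4,scc[1]=3,scc[2]=0,scc[3]=1,scc[4]=3,scc[5]=2

step 1: low=(low[0]=0,low[1]=1,low[2]=3,low[3]=2,low[4]=?,low[5]=?); scc=(scc[0]=?,scc[1]=?,scc[2]=0,scc[3]=?,scc[4]=?,scc[5]=?)
step 2: low=(low[0]=0,low[1]=1,low[2]=3,low[3]=2,low[4]=?,low[5]=?); scc=(scc[0]=?,scc[1]=?,scc[2]=0,scc[3]=1,scc[4]=?,scc[5]=?)
step 3: low=(low[0]=0,low[1]=1,low[2]=3,low[3]=2,low[4]=1,low[5]=5); scc=(scc[0]=?,scc[1]=?,scc[2]=0,scc[3]=1,scc[4]=?,scc[5]=2)
step 4: low=(low[0]=0,low[1]=1,low[2]=3,low[3]=2,low[4]=1,low[5]=5); scc=(scc[0]=?,scc[1]=?,scc[2]=0,scc[3]=1,scc[4]=?,scc[5]=2)
step 5: low=(low[0]=0,low[1]=1,low[2]=3,low[3]=2,low[4]=1,low[5]=5); scc=(scc[0]=?,scc[1]=3,scc[2]=0,scc[3]=1,scc[4]=3,scc[5]=2)
step 6: low=(low[0]=0,low[1]=1,low[2]=3,low[3]=2,low[4]=1,low[5]=5); scc=(scc[0]=4,scc[1]=3,scc[2]=0,scc[3]=1,scc[4]=3,scc[5]=2)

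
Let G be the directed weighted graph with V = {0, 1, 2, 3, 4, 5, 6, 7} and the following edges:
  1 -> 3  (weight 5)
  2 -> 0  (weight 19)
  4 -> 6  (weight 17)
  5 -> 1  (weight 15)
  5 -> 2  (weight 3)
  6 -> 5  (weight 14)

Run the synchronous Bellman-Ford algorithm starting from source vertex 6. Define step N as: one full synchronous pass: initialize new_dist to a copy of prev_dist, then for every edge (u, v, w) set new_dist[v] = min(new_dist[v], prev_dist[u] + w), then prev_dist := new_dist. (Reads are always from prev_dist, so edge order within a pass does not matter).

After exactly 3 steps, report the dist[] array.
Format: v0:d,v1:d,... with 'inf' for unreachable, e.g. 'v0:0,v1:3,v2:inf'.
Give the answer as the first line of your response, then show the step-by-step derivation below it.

v0:36,v1:29,v2:17,v3:34,v4:inf,v5:14,v6:0,v7:inf

step 1: dist = v0:inf,v1:inf,v2:inf,v3:inf,v4:inf,v5:14,v6:0,v7:inf
step 2: dist = v0:inf,v1:29,v2:17,v3:inf,v4:inf,v5:14,v6:0,v7:inf
step 3: dist = v0:36,v1:29,v2:17,v3:34,v4:inf,v5:14,v6:0,v7:inf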